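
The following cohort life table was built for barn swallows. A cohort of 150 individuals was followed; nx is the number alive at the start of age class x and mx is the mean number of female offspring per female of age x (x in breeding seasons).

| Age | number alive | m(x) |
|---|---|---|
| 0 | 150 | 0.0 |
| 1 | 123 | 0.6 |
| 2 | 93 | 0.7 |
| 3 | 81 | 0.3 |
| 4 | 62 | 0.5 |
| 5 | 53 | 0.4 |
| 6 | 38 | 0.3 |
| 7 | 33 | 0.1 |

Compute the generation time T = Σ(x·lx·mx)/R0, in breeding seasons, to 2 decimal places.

lx = nx/n0 = nx/150: 1, 0.82, 0.62, 0.54, 0.41333…, 0.35333…, 0.25333…, 0.22
lx·mx: 0, 0.492, 0.434, 0.162, 0.206667…, 0.141333…, 0.076…, 0.022 → R0 = 1.534…
x·lx·mx: 0, 0.492, 0.868, 0.486, 0.826667…, 0.706667…, 0.456…, 0.154 → Σ = 3.989333…
T = 3.989333… / 1.534… = 2.600608… → 2.60

2.60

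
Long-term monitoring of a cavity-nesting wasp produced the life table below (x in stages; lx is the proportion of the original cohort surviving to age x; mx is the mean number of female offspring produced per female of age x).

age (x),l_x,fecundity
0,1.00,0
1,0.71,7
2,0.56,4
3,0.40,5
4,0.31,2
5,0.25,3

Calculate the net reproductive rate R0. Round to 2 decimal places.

10.58

lx·mx by age: 0, 4.97, 2.24, 2, 0.62, 0.75
R0 = Σ lx·mx = 10.58 → 10.58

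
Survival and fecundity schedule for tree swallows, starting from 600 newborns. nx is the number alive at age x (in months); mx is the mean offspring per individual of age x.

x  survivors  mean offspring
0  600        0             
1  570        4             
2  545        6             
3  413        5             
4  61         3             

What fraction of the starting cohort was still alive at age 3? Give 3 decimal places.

0.688

l_3 = n_3/n_0 = 413/600 = 0.688333… → 0.688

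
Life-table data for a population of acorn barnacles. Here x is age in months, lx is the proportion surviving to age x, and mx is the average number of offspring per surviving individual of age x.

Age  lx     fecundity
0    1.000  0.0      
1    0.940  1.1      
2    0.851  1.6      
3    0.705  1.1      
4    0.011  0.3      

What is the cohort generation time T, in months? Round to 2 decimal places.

1.92

lx·mx: 0, 1.034, 1.3616, 0.7755, 0.0033 → R0 = 3.1744
x·lx·mx: 0, 1.034, 2.7232, 2.3265, 0.0132 → Σ = 6.0969
T = 6.0969 / 3.1744 = 1.920646… → 1.92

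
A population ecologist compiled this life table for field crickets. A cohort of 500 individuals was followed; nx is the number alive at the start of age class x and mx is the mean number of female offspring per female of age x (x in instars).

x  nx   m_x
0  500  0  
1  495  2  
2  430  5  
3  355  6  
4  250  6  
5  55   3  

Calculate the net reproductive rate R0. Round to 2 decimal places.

13.87

lx = nx/n0 = nx/500: 1, 0.99, 0.86, 0.71, 0.5, 0.11
lx·mx by age: 0, 1.98, 4.3, 4.26, 3, 0.33
R0 = Σ lx·mx = 13.87 → 13.87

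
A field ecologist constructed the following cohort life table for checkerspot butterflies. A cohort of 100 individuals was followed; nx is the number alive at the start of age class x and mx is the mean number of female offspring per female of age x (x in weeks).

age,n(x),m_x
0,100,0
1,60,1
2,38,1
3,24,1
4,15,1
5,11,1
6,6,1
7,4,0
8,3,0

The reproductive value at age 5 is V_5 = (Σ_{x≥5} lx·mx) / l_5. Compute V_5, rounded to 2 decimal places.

1.55

lx = nx/n0 = nx/100: 1, 0.6, 0.38, 0.24, 0.15, 0.11, 0.06, 0.04, 0.03
lx·mx for x ≥ 5: 0.11, 0.06, 0, 0 → sum = 0.17
V_5 = 0.17 / l_5 = 0.17 / 0.11 = 1.545455… → 1.55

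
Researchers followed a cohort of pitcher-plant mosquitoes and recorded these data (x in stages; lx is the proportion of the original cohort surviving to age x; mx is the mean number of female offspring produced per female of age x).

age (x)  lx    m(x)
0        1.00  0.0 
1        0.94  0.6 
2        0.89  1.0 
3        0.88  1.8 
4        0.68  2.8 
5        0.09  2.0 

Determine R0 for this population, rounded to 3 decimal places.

5.122

lx·mx by age: 0, 0.564, 0.89, 1.584, 1.904, 0.18
R0 = Σ lx·mx = 5.122 → 5.122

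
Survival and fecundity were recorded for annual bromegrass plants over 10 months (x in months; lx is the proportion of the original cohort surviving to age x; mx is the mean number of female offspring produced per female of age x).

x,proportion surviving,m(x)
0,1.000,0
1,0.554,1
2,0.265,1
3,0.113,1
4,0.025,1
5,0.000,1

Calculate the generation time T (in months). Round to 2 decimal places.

1.59

lx·mx: 0, 0.554, 0.265, 0.113, 0.025, 0 → R0 = 0.957
x·lx·mx: 0, 0.554, 0.53, 0.339, 0.1, 0 → Σ = 1.523
T = 1.523 / 0.957 = 1.591432… → 1.59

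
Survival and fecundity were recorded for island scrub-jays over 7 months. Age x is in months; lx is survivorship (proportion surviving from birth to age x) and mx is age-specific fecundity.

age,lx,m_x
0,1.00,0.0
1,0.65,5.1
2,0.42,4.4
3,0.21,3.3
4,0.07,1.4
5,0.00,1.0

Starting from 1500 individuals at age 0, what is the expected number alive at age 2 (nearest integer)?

630

Expected survivors = N0 · l_2 = 1500 × 0.42 = 630 → 630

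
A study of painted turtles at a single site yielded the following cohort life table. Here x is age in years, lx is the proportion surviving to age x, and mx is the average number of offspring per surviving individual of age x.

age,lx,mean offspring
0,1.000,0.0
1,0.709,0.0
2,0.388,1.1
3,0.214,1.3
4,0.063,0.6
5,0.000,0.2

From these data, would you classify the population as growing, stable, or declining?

declining

R0 = Σ lx·mx = 0 + 0 + 0.4268 + 0.2782 + 0.0378 + 0 = 0.7428
R0 < 1, so the population is declining.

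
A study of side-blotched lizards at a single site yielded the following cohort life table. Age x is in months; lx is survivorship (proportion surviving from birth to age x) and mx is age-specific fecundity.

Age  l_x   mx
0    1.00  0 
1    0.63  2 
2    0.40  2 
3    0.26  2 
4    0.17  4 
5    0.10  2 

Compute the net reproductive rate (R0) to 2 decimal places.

lx·mx by age: 0, 1.26, 0.8, 0.52, 0.68, 0.2
R0 = Σ lx·mx = 3.46 → 3.46

3.46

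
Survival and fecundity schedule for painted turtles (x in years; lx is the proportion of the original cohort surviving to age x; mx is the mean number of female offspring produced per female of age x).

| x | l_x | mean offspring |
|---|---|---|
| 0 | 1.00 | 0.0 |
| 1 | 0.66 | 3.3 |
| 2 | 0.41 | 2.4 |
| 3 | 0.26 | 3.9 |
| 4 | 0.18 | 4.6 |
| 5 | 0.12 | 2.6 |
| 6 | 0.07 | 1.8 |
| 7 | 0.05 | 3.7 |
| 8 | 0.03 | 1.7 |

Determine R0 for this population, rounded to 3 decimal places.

5.678

lx·mx by age: 0, 2.178, 0.984, 1.014, 0.828, 0.312, 0.126, 0.185, 0.051
R0 = Σ lx·mx = 5.678 → 5.678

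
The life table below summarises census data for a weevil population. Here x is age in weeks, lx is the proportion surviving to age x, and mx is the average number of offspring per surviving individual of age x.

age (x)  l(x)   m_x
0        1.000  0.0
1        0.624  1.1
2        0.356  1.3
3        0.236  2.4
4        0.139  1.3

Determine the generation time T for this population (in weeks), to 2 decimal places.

2.13

lx·mx: 0, 0.6864, 0.4628, 0.5664, 0.1807 → R0 = 1.8963
x·lx·mx: 0, 0.6864, 0.9256, 1.6992, 0.7228 → Σ = 4.034
T = 4.034 / 1.8963 = 2.127301… → 2.13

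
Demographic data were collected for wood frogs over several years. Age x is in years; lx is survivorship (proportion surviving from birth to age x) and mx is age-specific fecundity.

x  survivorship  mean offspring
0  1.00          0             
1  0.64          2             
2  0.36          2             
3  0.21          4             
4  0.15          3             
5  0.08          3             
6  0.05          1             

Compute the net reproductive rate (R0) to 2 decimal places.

3.58

lx·mx by age: 0, 1.28, 0.72, 0.84, 0.45, 0.24, 0.05
R0 = Σ lx·mx = 3.58 → 3.58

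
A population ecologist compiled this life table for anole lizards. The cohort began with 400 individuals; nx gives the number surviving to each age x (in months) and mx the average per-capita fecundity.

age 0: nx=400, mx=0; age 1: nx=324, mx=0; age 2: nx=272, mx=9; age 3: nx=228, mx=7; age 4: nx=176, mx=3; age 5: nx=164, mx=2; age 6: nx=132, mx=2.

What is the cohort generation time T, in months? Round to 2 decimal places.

lx = nx/n0 = nx/400: 1, 0.81, 0.68, 0.57, 0.44, 0.41, 0.33
lx·mx: 0, 0, 6.12, 3.99, 1.32, 0.82, 0.66 → R0 = 12.91
x·lx·mx: 0, 0, 12.24, 11.97, 5.28, 4.1, 3.96 → Σ = 37.55
T = 37.55 / 12.91 = 2.908598… → 2.91

2.91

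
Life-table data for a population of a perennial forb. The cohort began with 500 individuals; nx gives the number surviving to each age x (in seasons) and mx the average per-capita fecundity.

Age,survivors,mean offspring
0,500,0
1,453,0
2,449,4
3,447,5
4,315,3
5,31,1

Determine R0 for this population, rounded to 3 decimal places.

lx = nx/n0 = nx/500: 1, 0.906, 0.898, 0.894, 0.63, 0.062
lx·mx by age: 0, 0, 3.592, 4.47, 1.89, 0.062
R0 = Σ lx·mx = 10.014 → 10.014

10.014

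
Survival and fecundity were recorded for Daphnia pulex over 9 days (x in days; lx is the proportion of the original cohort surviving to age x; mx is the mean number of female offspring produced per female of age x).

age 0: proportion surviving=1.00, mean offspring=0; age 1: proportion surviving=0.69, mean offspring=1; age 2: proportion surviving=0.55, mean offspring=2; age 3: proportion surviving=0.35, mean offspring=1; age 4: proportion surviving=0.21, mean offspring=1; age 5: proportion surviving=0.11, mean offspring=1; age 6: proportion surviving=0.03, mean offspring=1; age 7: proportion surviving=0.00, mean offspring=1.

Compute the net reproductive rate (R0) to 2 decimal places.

lx·mx by age: 0, 0.69, 1.1, 0.35, 0.21, 0.11, 0.03, 0
R0 = Σ lx·mx = 2.49 → 2.49

2.49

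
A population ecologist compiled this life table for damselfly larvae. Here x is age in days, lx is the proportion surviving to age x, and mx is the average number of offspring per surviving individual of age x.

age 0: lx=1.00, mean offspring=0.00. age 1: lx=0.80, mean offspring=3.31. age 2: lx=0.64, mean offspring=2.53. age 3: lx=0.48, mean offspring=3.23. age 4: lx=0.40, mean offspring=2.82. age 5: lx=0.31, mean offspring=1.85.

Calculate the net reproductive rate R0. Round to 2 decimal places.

lx·mx by age: 0, 2.648, 1.6192, 1.5504, 1.128, 0.5735
R0 = Σ lx·mx = 7.5191 → 7.52

7.52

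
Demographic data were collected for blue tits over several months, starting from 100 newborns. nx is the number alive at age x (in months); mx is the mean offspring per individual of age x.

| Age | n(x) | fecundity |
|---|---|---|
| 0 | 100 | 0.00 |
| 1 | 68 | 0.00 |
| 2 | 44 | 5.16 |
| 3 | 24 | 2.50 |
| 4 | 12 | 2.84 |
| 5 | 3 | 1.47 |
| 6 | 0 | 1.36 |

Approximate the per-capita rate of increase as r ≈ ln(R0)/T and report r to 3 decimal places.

0.485

lx = nx/n0 = nx/100: 1, 0.68, 0.44, 0.24, 0.12, 0.03, 0
R0 = Σ lx·mx = 0 + 0 + 2.2704 + 0.6 + 0.3408 + 0.0441 + 0 = 3.2553
Σ x·lx·mx = 7.9245; T = 7.9245/3.2553 = 2.43434…
r ≈ ln(R0)/T = ln(3.2553)/2.43434… = 0.48485… → 0.485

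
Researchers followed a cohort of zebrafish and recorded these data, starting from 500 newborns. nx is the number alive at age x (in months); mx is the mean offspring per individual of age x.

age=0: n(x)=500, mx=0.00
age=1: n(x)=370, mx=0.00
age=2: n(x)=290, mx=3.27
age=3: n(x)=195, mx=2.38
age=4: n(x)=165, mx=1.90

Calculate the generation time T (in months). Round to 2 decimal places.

2.63

lx = nx/n0 = nx/500: 1, 0.74, 0.58, 0.39, 0.33
lx·mx: 0, 0, 1.8966, 0.9282, 0.627 → R0 = 3.4518
x·lx·mx: 0, 0, 3.7932, 2.7846, 2.508 → Σ = 9.0858
T = 9.0858 / 3.4518 = 2.632192… → 2.63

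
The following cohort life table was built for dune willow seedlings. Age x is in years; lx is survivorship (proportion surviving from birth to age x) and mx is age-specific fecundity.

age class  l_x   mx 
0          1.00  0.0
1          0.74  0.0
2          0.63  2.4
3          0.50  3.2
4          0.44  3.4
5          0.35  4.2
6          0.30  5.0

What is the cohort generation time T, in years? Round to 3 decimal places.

3.980

lx·mx: 0, 0, 1.512, 1.6, 1.496, 1.47, 1.5 → R0 = 7.578
x·lx·mx: 0, 0, 3.024, 4.8, 5.984, 7.35, 9 → Σ = 30.158
T = 30.158 / 7.578 = 3.979678… → 3.980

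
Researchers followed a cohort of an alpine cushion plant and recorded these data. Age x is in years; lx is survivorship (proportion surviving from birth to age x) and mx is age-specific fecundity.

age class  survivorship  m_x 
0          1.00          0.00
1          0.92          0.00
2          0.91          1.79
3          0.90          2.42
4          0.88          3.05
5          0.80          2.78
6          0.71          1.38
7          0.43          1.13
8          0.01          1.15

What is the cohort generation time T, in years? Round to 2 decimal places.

4.02

lx·mx: 0, 0, 1.6289, 2.178, 2.684, 2.224, 0.9798, 0.4859, 0.0115 → R0 = 10.1921
x·lx·mx: 0, 0, 3.2578, 6.534, 10.736, 11.12, 5.8788, 3.4013, 0.092 → Σ = 41.0199
T = 41.0199 / 10.1921 = 4.024676… → 4.02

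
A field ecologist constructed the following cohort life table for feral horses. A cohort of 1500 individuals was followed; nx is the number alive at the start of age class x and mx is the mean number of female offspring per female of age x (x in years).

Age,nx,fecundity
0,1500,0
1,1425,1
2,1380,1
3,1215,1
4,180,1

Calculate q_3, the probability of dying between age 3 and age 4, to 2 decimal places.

lx = nx/n0 = nx/1500: 1, 0.95, 0.92, 0.81, 0.12
q_3 = (l_3 − l_4) / l_3 = (0.81 − 0.12) / 0.81
     = 0.69 / 0.81 = 0.851852… → 0.85

0.85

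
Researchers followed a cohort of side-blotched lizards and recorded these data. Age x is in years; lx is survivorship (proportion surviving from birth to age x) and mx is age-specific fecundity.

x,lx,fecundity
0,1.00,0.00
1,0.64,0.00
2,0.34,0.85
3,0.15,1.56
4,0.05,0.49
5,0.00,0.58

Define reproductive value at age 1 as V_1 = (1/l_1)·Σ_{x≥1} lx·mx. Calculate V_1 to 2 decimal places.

0.86

lx·mx for x ≥ 1: 0, 0.289, 0.234, 0.0245, 0 → sum = 0.5475
V_1 = 0.5475 / l_1 = 0.5475 / 0.64 = 0.855469… → 0.86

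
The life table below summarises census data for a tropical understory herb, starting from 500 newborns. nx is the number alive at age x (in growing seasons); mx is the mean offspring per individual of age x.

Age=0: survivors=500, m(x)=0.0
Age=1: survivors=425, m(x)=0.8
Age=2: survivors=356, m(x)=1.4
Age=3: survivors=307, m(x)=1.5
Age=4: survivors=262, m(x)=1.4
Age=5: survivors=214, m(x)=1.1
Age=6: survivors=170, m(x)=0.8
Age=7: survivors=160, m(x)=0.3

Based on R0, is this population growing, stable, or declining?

growing

lx = nx/n0 = nx/500: 1, 0.85, 0.712, 0.614, 0.524, 0.428, 0.34, 0.32
R0 = Σ lx·mx = 0 + 0.68 + 0.9968 + 0.921 + 0.7336 + 0.4708 + 0.272 + 0.096 = 4.1702
R0 > 1, so the population is growing.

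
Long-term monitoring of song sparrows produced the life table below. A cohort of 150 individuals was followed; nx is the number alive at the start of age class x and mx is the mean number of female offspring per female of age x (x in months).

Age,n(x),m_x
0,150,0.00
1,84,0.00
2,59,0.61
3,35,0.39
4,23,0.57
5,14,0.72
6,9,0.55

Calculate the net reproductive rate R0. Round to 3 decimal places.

lx = nx/n0 = nx/150: 1, 0.56, 0.39333…, 0.23333…, 0.15333…, 0.09333…, 0.06
lx·mx by age: 0, 0, 0.239933…, 0.091…, 0.0874…, 0.0672…, 0.033
R0 = Σ lx·mx = 0.518533… → 0.519

0.519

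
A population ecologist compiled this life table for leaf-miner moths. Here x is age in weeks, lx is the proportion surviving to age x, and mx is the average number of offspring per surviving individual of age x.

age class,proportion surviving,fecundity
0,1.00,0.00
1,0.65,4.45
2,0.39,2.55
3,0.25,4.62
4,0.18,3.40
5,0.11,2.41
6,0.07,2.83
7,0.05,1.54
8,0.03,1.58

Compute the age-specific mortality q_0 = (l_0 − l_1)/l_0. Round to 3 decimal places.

0.350

q_0 = (l_0 − l_1) / l_0 = (1 − 0.65) / 1
     = 0.35 / 1 = 0.35 → 0.350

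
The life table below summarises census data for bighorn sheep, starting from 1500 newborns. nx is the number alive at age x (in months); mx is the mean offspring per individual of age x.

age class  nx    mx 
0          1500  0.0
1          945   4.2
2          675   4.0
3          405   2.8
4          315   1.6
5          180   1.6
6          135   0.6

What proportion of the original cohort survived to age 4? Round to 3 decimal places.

0.210

l_4 = n_4/n_0 = 315/1500 = 0.21 → 0.210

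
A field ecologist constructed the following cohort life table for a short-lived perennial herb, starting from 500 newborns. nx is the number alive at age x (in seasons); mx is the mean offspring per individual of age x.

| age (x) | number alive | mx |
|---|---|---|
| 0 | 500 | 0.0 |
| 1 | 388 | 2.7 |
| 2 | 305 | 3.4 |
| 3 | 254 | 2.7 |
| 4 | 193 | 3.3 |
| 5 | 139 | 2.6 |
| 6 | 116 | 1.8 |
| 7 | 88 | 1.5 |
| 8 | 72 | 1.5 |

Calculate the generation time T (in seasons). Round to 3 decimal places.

lx = nx/n0 = nx/500: 1, 0.776, 0.61, 0.508, 0.386, 0.278, 0.232, 0.176, 0.144
lx·mx: 0, 2.0952, 2.074, 1.3716, 1.2738, 0.7228, 0.4176, 0.264, 0.216 → R0 = 8.435
x·lx·mx: 0, 2.0952, 4.148, 4.1148, 5.0952, 3.614, 2.5056, 1.848, 1.728 → Σ = 25.1488
T = 25.1488 / 8.435 = 2.981482… → 2.981

2.981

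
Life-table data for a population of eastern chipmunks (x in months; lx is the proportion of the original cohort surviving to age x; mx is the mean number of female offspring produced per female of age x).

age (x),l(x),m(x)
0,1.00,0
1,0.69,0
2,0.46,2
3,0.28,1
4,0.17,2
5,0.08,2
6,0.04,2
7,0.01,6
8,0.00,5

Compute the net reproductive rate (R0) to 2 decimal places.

lx·mx by age: 0, 0, 0.92, 0.28, 0.34, 0.16, 0.08, 0.06, 0
R0 = Σ lx·mx = 1.84 → 1.84

1.84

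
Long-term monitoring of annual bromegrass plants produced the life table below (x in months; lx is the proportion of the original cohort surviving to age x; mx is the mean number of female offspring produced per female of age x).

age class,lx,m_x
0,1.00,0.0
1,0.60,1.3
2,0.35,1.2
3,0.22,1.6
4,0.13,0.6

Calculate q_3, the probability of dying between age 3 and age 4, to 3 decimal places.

q_3 = (l_3 − l_4) / l_3 = (0.22 − 0.13) / 0.22
     = 0.09 / 0.22 = 0.409091… → 0.409

0.409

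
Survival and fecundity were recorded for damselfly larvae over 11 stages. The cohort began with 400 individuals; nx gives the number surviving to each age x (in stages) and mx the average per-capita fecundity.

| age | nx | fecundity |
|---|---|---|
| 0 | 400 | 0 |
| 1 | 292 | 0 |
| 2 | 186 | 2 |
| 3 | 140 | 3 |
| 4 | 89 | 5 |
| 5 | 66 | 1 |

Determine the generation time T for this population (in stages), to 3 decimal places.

3.157

lx = nx/n0 = nx/400: 1, 0.73, 0.465, 0.35, 0.2225, 0.165
lx·mx: 0, 0, 0.93, 1.05, 1.1125, 0.165 → R0 = 3.2575
x·lx·mx: 0, 0, 1.86, 3.15, 4.45, 0.825 → Σ = 10.285
T = 10.285 / 3.2575 = 3.157329… → 3.157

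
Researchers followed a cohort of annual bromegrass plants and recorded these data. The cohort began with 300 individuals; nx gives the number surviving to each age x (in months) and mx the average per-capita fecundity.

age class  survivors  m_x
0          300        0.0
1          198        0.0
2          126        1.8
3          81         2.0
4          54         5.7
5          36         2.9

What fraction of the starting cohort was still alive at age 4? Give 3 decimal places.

0.180

l_4 = n_4/n_0 = 54/300 = 0.18 → 0.180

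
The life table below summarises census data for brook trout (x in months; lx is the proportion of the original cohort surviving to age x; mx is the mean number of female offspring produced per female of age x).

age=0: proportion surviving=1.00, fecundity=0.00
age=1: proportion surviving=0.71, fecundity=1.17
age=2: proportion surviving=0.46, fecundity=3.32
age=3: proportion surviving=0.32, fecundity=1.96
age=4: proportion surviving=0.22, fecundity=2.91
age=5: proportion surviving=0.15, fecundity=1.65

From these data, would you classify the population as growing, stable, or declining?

R0 = Σ lx·mx = 0 + 0.8307 + 1.5272 + 0.6272 + 0.6402 + 0.2475 = 3.8728
R0 > 1, so the population is growing.

growing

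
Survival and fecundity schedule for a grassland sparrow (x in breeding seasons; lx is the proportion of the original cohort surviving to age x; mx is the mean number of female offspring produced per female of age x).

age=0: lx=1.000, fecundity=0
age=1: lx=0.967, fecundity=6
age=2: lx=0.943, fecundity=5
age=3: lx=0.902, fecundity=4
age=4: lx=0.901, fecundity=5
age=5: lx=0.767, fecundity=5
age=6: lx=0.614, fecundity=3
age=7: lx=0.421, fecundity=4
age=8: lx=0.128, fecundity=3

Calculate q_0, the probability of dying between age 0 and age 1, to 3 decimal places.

0.033

q_0 = (l_0 − l_1) / l_0 = (1 − 0.967) / 1
     = 0.033 / 1 = 0.033 → 0.033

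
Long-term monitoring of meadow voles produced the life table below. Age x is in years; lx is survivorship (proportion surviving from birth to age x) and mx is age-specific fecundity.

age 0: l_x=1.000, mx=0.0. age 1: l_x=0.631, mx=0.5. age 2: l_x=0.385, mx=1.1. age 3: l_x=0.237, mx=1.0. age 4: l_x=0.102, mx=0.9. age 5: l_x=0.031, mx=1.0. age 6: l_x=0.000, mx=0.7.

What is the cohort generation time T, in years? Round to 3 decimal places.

2.180

lx·mx: 0, 0.3155, 0.4235, 0.237, 0.0918, 0.031, 0 → R0 = 1.0988
x·lx·mx: 0, 0.3155, 0.847, 0.711, 0.3672, 0.155, 0 → Σ = 2.3957
T = 2.3957 / 1.0988 = 2.180288… → 2.180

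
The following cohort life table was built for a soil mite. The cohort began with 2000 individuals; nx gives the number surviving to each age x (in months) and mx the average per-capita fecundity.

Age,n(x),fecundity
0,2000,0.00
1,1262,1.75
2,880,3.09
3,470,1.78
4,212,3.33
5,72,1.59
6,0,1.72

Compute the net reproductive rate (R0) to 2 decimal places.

lx = nx/n0 = nx/2000: 1, 0.631, 0.44, 0.235, 0.106, 0.036, 0
lx·mx by age: 0, 1.10425, 1.3596, 0.4183, 0.35298, 0.05724, 0
R0 = Σ lx·mx = 3.29237 → 3.29

3.29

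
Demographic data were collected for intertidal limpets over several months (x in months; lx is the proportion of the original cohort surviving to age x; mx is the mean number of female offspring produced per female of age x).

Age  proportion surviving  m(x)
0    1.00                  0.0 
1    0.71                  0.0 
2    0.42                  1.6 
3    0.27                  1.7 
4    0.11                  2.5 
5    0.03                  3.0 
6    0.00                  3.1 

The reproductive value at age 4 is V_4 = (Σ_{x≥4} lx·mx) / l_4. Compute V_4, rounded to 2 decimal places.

lx·mx for x ≥ 4: 0.275, 0.09, 0 → sum = 0.365
V_4 = 0.365 / l_4 = 0.365 / 0.11 = 3.318182… → 3.32

3.32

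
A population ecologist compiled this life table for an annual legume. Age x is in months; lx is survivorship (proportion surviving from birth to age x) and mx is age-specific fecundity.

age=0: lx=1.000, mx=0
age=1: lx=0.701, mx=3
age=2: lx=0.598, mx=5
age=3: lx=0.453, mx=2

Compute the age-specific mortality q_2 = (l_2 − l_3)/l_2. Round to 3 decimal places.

q_2 = (l_2 − l_3) / l_2 = (0.598 − 0.453) / 0.598
     = 0.145 / 0.598 = 0.242475… → 0.242

0.242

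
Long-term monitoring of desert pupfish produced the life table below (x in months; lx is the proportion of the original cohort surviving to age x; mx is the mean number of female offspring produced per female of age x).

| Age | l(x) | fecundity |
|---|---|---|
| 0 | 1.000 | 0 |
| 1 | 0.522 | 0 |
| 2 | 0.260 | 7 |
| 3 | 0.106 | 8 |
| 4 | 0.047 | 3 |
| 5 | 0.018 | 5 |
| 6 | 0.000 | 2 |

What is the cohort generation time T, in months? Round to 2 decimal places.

lx·mx: 0, 0, 1.82, 0.848, 0.141, 0.09, 0 → R0 = 2.899
x·lx·mx: 0, 0, 3.64, 2.544, 0.564, 0.45, 0 → Σ = 7.198
T = 7.198 / 2.899 = 2.482925… → 2.48

2.48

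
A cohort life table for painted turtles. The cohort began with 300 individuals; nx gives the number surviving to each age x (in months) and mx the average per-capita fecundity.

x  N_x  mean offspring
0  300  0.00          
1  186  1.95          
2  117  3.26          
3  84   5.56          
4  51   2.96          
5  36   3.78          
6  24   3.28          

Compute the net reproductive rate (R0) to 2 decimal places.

lx = nx/n0 = nx/300: 1, 0.62, 0.39, 0.28, 0.17, 0.12, 0.08
lx·mx by age: 0, 1.209, 1.2714, 1.5568, 0.5032, 0.4536, 0.2624
R0 = Σ lx·mx = 5.2564 → 5.26

5.26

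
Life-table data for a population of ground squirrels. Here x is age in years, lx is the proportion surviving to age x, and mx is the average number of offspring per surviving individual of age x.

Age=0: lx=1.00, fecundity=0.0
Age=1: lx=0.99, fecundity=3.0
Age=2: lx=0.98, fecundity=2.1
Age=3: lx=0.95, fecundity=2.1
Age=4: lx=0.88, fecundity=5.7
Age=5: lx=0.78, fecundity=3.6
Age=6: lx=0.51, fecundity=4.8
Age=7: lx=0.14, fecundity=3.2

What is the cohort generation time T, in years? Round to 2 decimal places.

lx·mx: 0, 2.97, 2.058, 1.995, 5.016, 2.808, 2.448, 0.448 → R0 = 17.743
x·lx·mx: 0, 2.97, 4.116, 5.985, 20.064, 14.04, 14.688, 3.136 → Σ = 64.999
T = 64.999 / 17.743 = 3.66336… → 3.66

3.66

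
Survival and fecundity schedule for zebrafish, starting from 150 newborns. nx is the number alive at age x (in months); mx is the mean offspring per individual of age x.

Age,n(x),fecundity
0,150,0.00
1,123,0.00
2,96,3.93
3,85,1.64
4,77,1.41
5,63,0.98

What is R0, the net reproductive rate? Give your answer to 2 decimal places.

4.58

lx = nx/n0 = nx/150: 1, 0.82, 0.64, 0.56667…, 0.51333…, 0.42
lx·mx by age: 0, 0, 2.5152, 0.929333…, 0.7238…, 0.4116
R0 = Σ lx·mx = 4.579933… → 4.58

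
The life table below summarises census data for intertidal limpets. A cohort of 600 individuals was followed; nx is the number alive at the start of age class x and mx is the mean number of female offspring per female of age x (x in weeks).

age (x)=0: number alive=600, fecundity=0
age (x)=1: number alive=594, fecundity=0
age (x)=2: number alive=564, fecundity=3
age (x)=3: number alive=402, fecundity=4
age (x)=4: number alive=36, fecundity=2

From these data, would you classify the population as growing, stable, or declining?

growing

lx = nx/n0 = nx/600: 1, 0.99, 0.94, 0.67, 0.06
R0 = Σ lx·mx = 0 + 0 + 2.82 + 2.68 + 0.12 = 5.62
R0 > 1, so the population is growing.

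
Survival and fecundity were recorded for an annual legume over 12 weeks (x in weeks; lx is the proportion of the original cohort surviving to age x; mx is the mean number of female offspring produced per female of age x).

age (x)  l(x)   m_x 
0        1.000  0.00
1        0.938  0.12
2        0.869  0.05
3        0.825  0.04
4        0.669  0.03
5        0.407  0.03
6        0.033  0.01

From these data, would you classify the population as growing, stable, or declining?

declining

R0 = Σ lx·mx = 0 + 0.11256 + 0.04345 + 0.033 + 0.02007 + 0.01221 + 0.00033 = 0.22162
R0 < 1, so the population is declining.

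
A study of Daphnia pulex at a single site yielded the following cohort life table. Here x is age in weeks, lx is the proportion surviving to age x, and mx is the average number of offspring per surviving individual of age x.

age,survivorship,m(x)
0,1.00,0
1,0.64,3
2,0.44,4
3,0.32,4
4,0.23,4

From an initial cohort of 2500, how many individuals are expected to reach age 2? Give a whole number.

Expected survivors = N0 · l_2 = 2500 × 0.44 = 1100 → 1100

1100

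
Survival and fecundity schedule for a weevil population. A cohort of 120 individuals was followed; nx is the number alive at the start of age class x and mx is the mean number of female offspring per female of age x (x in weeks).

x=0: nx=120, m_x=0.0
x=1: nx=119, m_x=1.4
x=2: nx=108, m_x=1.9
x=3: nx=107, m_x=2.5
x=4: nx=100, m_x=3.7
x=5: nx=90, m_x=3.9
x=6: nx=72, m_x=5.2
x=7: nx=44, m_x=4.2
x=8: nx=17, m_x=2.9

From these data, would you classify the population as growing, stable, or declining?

lx = nx/n0 = nx/120: 1, 0.99167…, 0.9, 0.89167…, 0.83333…, 0.75, 0.6, 0.36667…, 0.14167…
R0 = Σ lx·mx = 0 + 1.388333… + 1.71 + 2.229167… + 3.083333… + 2.925 + 3.12 + 1.54… + 0.410833… = 16.406667…
R0 > 1, so the population is growing.

growing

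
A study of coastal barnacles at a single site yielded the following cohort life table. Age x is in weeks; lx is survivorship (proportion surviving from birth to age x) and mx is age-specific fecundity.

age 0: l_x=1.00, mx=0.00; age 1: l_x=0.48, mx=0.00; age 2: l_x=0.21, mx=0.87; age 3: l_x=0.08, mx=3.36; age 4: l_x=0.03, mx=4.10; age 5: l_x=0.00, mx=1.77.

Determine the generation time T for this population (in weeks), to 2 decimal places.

2.90

lx·mx: 0, 0, 0.1827, 0.2688, 0.123, 0 → R0 = 0.5745
x·lx·mx: 0, 0, 0.3654, 0.8064, 0.492, 0 → Σ = 1.6638
T = 1.6638 / 0.5745 = 2.896084… → 2.90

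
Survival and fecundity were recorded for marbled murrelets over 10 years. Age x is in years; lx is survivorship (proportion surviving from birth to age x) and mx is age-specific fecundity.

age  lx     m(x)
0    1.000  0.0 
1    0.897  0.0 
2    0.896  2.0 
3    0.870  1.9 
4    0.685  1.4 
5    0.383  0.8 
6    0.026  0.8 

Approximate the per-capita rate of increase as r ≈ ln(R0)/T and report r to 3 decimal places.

R0 = Σ lx·mx = 0 + 0 + 1.792 + 1.653 + 0.959 + 0.3064 + 0.0208 = 4.7312
Σ x·lx·mx = 14.0358; T = 14.0358/4.7312 = 2.96665…
r ≈ ln(R0)/T = ln(4.7312)/2.96665… = 0.52388… → 0.524

0.524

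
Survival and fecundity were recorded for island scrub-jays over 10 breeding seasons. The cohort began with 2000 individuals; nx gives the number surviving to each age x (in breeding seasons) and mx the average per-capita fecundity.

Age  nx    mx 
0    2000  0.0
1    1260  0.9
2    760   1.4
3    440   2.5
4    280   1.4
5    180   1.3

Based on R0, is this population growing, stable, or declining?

growing

lx = nx/n0 = nx/2000: 1, 0.63, 0.38, 0.22, 0.14, 0.09
R0 = Σ lx·mx = 0 + 0.567 + 0.532 + 0.55 + 0.196 + 0.117 = 1.962
R0 > 1, so the population is growing.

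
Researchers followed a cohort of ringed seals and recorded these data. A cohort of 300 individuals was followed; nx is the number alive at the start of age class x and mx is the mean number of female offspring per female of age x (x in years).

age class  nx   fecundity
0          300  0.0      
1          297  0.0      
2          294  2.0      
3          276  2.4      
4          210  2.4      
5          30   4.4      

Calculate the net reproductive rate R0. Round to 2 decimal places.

6.29

lx = nx/n0 = nx/300: 1, 0.99, 0.98, 0.92, 0.7, 0.1
lx·mx by age: 0, 0, 1.96, 2.208, 1.68, 0.44
R0 = Σ lx·mx = 6.288 → 6.29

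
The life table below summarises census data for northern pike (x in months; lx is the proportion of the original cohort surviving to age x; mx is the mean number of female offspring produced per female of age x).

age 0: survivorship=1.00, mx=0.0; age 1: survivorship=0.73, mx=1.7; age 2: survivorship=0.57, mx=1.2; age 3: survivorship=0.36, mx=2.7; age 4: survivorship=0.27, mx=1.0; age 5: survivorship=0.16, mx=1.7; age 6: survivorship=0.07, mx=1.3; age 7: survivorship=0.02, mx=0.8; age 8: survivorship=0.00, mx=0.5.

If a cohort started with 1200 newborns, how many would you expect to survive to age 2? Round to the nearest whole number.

684

Expected survivors = N0 · l_2 = 1200 × 0.57 = 684 → 684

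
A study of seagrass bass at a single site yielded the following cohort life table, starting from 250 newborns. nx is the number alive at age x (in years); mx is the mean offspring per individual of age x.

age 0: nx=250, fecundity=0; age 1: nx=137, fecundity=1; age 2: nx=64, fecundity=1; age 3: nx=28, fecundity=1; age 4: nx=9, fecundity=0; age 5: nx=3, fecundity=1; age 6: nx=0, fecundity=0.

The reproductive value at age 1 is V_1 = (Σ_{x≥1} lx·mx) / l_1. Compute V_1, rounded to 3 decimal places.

1.693

lx = nx/n0 = nx/250: 1, 0.548, 0.256, 0.112, 0.036, 0.012, 0
lx·mx for x ≥ 1: 0.548, 0.256, 0.112, 0, 0.012, 0 → sum = 0.928
V_1 = 0.928 / l_1 = 0.928 / 0.548 = 1.693431… → 1.693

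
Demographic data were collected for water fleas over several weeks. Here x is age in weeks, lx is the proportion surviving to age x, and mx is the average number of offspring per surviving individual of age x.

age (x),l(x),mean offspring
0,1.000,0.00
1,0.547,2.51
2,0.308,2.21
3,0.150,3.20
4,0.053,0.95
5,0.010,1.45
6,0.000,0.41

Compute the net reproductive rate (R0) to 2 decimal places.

lx·mx by age: 0, 1.37297, 0.68068, 0.48, 0.05035, 0.0145, 0
R0 = Σ lx·mx = 2.5985 → 2.60

2.60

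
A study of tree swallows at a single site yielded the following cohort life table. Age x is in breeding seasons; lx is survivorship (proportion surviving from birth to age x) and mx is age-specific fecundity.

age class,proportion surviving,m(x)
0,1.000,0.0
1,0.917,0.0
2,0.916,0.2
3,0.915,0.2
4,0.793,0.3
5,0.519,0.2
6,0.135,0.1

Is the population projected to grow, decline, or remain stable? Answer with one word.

R0 = Σ lx·mx = 0 + 0 + 0.1832 + 0.183 + 0.2379 + 0.1038 + 0.0135 = 0.7214
R0 < 1, so the population is declining.

declining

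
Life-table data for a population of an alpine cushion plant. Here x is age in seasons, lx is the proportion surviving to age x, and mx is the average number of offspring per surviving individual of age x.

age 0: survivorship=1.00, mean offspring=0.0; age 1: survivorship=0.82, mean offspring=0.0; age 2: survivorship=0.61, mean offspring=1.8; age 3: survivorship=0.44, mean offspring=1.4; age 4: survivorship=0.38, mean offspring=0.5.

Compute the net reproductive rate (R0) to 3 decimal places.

lx·mx by age: 0, 0, 1.098, 0.616, 0.19
R0 = Σ lx·mx = 1.904 → 1.904

1.904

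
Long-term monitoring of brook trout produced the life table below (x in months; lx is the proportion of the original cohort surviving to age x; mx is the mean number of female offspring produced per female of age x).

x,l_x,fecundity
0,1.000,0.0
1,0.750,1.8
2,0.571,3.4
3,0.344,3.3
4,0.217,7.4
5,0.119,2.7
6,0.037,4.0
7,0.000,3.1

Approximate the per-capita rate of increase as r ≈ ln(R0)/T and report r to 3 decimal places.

0.693

R0 = Σ lx·mx = 0 + 1.35 + 1.9414 + 1.1352 + 1.6058 + 0.3213 + 0.148 + 0 = 6.5017
Σ x·lx·mx = 17.5561; T = 17.5561/6.5017 = 2.70023…
r ≈ ln(R0)/T = ln(6.5017)/2.70023… = 0.6933… → 0.693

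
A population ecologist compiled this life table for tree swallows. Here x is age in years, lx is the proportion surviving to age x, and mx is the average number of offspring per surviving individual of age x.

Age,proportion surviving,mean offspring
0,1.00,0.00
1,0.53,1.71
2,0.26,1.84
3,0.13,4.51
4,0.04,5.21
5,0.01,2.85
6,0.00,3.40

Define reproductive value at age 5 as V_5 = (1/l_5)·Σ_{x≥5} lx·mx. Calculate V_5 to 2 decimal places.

lx·mx for x ≥ 5: 0.0285, 0 → sum = 0.0285
V_5 = 0.0285 / l_5 = 0.0285 / 0.01 = 2.85 → 2.85

2.85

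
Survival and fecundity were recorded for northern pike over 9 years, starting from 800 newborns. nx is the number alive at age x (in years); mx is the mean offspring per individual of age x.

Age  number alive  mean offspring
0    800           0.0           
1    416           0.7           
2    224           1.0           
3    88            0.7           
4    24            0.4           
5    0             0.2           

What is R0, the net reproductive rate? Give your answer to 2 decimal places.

lx = nx/n0 = nx/800: 1, 0.52, 0.28, 0.11, 0.03, 0
lx·mx by age: 0, 0.364, 0.28, 0.077, 0.012, 0
R0 = Σ lx·mx = 0.733 → 0.73

0.73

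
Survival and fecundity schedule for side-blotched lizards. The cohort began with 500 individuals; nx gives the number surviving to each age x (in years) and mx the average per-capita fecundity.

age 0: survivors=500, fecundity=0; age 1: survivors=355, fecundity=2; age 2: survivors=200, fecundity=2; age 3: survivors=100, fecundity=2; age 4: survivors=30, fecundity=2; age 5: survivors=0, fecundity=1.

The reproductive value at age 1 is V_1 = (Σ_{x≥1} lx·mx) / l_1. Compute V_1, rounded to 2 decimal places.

3.86

lx = nx/n0 = nx/500: 1, 0.71, 0.4, 0.2, 0.06, 0
lx·mx for x ≥ 1: 1.42, 0.8, 0.4, 0.12, 0 → sum = 2.74
V_1 = 2.74 / l_1 = 2.74 / 0.71 = 3.859155… → 3.86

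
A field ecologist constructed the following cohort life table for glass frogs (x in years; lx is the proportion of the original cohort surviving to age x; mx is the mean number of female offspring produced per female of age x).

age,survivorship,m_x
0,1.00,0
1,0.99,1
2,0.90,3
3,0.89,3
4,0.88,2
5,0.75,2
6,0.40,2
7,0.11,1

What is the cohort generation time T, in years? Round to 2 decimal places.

lx·mx: 0, 0.99, 2.7, 2.67, 1.76, 1.5, 0.8, 0.11 → R0 = 10.53
x·lx·mx: 0, 0.99, 5.4, 8.01, 7.04, 7.5, 4.8, 0.77 → Σ = 34.51
T = 34.51 / 10.53 = 3.277303… → 3.28

3.28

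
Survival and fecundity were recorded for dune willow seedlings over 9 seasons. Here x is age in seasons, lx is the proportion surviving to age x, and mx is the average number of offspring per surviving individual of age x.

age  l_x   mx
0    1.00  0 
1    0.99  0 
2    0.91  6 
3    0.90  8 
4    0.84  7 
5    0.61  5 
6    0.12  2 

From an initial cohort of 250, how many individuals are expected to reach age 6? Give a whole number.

30

Expected survivors = N0 · l_6 = 250 × 0.12 = 30 → 30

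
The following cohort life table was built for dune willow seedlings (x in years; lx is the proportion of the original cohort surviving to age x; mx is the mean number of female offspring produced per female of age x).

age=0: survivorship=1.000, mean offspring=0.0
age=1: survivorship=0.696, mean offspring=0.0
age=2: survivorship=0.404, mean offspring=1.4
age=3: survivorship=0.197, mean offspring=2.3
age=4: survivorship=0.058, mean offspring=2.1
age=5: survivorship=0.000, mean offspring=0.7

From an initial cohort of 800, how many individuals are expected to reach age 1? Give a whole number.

Expected survivors = N0 · l_1 = 800 × 0.696 = 556.8 → 557

557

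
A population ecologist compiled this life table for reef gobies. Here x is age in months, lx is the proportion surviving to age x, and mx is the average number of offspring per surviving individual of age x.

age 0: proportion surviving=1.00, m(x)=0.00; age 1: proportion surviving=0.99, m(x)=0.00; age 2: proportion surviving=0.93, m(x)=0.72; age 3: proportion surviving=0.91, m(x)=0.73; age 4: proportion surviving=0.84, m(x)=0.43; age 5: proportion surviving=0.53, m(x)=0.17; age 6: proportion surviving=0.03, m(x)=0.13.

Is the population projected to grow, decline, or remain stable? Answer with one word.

R0 = Σ lx·mx = 0 + 0 + 0.6696 + 0.6643 + 0.3612 + 0.0901 + 0.0039 = 1.7891
R0 > 1, so the population is growing.

growing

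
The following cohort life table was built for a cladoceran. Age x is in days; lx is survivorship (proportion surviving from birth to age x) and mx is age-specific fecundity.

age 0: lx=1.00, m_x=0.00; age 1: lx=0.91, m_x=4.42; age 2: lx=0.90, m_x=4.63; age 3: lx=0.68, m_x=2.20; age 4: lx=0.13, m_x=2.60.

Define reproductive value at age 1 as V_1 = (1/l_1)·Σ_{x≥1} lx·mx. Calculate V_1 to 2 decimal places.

11.01

lx·mx for x ≥ 1: 4.0222, 4.167, 1.496, 0.338 → sum = 10.0232
V_1 = 10.0232 / l_1 = 10.0232 / 0.91 = 11.014505… → 11.01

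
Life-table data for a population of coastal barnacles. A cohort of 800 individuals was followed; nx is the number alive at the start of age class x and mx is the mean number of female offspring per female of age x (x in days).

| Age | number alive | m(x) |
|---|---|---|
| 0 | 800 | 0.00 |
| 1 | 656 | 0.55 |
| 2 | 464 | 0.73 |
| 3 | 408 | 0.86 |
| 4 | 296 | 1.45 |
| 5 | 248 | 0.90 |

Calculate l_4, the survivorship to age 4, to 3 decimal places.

l_4 = n_4/n_0 = 296/800 = 0.37 → 0.370

0.370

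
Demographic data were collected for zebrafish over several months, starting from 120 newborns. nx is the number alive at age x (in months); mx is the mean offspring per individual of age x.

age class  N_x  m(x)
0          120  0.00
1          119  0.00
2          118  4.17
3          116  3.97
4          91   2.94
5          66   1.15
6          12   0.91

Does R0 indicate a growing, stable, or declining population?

lx = nx/n0 = nx/120: 1, 0.99167…, 0.98333…, 0.96667…, 0.75833…, 0.55, 0.1
R0 = Σ lx·mx = 0 + 0 + 4.1005… + 3.837667… + 2.2295… + 0.6325 + 0.091 = 10.891167…
R0 > 1, so the population is growing.

growing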